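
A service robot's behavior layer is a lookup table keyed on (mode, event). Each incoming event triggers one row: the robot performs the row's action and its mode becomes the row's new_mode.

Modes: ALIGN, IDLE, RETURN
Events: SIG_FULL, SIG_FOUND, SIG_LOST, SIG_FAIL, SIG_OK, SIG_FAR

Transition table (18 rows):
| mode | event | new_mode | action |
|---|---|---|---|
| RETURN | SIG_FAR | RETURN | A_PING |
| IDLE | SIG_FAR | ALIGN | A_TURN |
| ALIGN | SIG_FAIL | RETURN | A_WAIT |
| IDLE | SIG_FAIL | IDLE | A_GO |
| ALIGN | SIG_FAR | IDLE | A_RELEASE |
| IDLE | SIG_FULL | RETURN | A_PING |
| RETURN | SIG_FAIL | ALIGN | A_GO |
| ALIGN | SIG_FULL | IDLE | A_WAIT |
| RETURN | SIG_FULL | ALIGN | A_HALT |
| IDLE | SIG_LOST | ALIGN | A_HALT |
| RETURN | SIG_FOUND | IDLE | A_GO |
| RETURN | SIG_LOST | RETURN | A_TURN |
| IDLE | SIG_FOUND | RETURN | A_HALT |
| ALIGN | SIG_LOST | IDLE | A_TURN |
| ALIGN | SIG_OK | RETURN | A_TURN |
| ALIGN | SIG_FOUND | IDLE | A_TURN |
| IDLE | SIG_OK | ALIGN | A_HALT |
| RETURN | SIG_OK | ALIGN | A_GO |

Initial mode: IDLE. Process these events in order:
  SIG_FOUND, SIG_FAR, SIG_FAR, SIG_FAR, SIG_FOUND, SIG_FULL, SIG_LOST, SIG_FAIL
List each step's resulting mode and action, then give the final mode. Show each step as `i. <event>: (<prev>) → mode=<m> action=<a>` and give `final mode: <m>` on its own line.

final mode: ALIGN

1. SIG_FOUND: (IDLE) → mode=RETURN action=A_HALT
2. SIG_FAR: (RETURN) → mode=RETURN action=A_PING
3. SIG_FAR: (RETURN) → mode=RETURN action=A_PING
4. SIG_FAR: (RETURN) → mode=RETURN action=A_PING
5. SIG_FOUND: (RETURN) → mode=IDLE action=A_GO
6. SIG_FULL: (IDLE) → mode=RETURN action=A_PING
7. SIG_LOST: (RETURN) → mode=RETURN action=A_TURN
8. SIG_FAIL: (RETURN) → mode=ALIGN action=A_GO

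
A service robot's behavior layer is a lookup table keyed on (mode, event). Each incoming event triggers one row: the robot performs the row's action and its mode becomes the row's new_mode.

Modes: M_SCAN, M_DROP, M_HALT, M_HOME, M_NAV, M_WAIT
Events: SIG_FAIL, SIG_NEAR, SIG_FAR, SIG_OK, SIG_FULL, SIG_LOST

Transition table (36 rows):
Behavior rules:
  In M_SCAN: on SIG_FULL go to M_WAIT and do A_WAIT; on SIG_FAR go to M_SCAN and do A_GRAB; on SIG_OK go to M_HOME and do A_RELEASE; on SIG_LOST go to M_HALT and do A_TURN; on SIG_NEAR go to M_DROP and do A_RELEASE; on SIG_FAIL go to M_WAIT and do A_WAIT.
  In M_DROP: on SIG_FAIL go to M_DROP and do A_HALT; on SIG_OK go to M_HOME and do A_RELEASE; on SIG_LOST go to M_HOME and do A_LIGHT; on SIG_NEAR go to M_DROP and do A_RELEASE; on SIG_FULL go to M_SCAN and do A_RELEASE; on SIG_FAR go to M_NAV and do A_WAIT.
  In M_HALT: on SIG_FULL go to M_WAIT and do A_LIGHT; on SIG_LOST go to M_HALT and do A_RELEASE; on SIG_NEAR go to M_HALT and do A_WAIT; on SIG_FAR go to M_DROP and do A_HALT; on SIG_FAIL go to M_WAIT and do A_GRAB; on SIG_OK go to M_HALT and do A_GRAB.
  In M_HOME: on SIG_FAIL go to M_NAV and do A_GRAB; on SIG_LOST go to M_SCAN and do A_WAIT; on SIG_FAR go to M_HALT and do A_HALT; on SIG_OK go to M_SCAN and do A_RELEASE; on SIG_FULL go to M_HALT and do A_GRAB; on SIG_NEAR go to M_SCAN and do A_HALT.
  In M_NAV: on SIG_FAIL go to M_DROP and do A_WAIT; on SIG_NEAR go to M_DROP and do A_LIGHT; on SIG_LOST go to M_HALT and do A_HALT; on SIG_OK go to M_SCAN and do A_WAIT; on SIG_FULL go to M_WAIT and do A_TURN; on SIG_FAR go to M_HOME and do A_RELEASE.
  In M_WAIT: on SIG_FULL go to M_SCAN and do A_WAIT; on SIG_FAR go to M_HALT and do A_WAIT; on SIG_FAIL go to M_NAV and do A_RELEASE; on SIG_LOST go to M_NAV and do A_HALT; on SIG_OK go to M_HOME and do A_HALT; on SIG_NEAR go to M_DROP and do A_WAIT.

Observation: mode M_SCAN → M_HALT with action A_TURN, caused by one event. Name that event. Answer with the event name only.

SIG_LOST

try SIG_FAIL: (M_SCAN, SIG_FAIL) → (M_WAIT, A_WAIT)
try SIG_NEAR: (M_SCAN, SIG_NEAR) → (M_DROP, A_RELEASE)
try SIG_FAR: (M_SCAN, SIG_FAR) → (M_SCAN, A_GRAB)
try SIG_OK: (M_SCAN, SIG_OK) → (M_HOME, A_RELEASE)
try SIG_FULL: (M_SCAN, SIG_FULL) → (M_WAIT, A_WAIT)
try SIG_LOST: (M_SCAN, SIG_LOST) → (M_HALT, A_TURN)  ← matches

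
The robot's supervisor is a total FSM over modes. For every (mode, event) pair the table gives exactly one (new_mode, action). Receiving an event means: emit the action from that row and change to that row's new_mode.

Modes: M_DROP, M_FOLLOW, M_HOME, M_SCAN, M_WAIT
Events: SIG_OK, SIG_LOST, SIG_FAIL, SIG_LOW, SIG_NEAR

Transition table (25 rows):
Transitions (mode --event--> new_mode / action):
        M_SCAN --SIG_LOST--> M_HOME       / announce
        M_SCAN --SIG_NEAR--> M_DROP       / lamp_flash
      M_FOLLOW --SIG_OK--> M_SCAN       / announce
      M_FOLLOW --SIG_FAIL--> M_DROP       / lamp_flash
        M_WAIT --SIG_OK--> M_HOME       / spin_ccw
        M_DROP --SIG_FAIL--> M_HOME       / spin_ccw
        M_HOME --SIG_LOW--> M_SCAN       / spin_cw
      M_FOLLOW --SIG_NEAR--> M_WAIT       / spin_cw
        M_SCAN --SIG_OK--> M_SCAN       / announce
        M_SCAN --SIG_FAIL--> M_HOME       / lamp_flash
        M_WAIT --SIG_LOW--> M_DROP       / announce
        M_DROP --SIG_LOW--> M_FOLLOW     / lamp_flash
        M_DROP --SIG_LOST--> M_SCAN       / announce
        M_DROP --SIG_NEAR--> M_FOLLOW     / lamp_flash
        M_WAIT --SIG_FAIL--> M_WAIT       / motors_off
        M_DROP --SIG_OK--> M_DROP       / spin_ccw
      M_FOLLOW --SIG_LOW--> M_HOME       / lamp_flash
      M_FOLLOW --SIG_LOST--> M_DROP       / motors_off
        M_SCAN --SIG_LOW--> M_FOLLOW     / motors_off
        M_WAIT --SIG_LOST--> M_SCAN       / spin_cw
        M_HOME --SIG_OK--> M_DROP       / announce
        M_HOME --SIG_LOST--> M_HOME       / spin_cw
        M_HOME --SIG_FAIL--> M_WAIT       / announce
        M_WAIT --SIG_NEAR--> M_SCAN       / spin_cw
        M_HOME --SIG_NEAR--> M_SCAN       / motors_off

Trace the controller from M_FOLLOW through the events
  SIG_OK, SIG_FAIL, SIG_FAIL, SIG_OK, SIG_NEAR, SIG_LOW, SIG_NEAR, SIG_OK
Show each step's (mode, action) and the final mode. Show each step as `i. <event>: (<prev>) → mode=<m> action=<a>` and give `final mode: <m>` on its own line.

final mode: M_HOME

1. SIG_OK: (M_FOLLOW) → mode=M_SCAN action=announce
2. SIG_FAIL: (M_SCAN) → mode=M_HOME action=lamp_flash
3. SIG_FAIL: (M_HOME) → mode=M_WAIT action=announce
4. SIG_OK: (M_WAIT) → mode=M_HOME action=spin_ccw
5. SIG_NEAR: (M_HOME) → mode=M_SCAN action=motors_off
6. SIG_LOW: (M_SCAN) → mode=M_FOLLOW action=motors_off
7. SIG_NEAR: (M_FOLLOW) → mode=M_WAIT action=spin_cw
8. SIG_OK: (M_WAIT) → mode=M_HOME action=spin_ccw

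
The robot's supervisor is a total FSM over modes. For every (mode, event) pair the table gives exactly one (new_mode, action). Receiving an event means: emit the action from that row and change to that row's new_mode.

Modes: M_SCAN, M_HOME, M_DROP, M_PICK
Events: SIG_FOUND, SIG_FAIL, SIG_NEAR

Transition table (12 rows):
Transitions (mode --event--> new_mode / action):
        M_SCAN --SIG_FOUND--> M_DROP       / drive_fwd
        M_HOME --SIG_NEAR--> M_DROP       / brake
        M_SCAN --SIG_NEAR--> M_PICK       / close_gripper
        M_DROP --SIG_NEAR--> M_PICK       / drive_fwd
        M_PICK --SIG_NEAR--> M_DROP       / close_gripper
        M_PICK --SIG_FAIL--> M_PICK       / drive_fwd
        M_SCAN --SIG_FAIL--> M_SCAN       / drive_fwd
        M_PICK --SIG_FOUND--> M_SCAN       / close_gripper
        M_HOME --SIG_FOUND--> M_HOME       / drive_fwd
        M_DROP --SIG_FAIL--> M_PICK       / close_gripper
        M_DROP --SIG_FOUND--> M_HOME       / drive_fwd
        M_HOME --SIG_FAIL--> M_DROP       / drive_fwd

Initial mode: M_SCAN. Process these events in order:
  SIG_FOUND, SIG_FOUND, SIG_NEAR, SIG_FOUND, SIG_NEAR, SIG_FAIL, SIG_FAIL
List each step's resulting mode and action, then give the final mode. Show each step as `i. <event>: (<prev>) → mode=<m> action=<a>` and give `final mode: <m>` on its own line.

final mode: M_PICK

1. SIG_FOUND: (M_SCAN) → mode=M_DROP action=drive_fwd
2. SIG_FOUND: (M_DROP) → mode=M_HOME action=drive_fwd
3. SIG_NEAR: (M_HOME) → mode=M_DROP action=brake
4. SIG_FOUND: (M_DROP) → mode=M_HOME action=drive_fwd
5. SIG_NEAR: (M_HOME) → mode=M_DROP action=brake
6. SIG_FAIL: (M_DROP) → mode=M_PICK action=close_gripper
7. SIG_FAIL: (M_PICK) → mode=M_PICK action=drive_fwd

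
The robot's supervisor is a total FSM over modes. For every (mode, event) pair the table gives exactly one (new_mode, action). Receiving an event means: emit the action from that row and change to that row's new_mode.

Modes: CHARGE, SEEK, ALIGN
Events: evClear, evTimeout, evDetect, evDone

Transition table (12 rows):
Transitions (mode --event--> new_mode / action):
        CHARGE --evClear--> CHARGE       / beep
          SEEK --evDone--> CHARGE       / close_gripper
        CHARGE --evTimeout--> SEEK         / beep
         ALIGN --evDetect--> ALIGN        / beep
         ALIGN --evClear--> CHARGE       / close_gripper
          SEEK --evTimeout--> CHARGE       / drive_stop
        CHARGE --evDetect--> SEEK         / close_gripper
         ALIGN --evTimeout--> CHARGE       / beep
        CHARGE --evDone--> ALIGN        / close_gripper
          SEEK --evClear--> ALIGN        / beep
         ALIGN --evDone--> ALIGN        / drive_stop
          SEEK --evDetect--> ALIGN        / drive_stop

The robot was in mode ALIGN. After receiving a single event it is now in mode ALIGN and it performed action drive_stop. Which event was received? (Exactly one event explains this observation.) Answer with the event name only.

try evClear: (ALIGN, evClear) → (CHARGE, close_gripper)
try evTimeout: (ALIGN, evTimeout) → (CHARGE, beep)
try evDetect: (ALIGN, evDetect) → (ALIGN, beep)
try evDone: (ALIGN, evDone) → (ALIGN, drive_stop)  ← matches

evDone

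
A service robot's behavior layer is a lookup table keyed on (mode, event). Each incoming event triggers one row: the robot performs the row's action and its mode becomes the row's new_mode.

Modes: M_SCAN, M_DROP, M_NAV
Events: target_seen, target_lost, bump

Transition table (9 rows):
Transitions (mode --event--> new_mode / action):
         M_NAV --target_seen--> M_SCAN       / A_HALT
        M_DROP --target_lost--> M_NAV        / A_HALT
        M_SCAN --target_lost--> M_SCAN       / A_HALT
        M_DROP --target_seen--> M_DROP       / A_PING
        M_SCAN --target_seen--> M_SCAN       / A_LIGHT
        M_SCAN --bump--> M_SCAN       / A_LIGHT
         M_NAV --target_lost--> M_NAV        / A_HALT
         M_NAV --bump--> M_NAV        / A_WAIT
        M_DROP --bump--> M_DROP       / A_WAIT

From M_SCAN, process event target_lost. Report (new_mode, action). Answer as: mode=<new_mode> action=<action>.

current mode = M_SCAN; filter table to that mode:
  (M_SCAN, target_lost) → (M_SCAN, A_HALT)  ← event matches
  (M_SCAN, target_seen) → (M_SCAN, A_LIGHT)
  (M_SCAN, bump) → (M_SCAN, A_LIGHT)
event = target_lost selects (M_SCAN, A_HALT)

mode=M_SCAN action=A_HALT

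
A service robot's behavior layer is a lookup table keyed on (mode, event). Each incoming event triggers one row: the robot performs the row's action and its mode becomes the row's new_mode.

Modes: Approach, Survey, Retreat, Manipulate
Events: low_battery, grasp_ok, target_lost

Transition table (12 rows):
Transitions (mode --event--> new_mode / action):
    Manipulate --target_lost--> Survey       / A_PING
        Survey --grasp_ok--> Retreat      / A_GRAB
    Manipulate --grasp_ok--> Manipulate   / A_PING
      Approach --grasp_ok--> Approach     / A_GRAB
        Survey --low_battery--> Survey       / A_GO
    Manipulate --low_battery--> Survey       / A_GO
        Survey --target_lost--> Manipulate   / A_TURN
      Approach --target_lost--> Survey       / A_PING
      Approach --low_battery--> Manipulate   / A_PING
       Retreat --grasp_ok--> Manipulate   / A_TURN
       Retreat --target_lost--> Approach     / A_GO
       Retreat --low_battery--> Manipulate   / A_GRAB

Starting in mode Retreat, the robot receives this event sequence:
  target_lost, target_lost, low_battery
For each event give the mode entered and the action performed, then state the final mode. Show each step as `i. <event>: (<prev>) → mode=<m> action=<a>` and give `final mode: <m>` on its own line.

1. target_lost: (Retreat) → mode=Approach action=A_GO
2. target_lost: (Approach) → mode=Survey action=A_PING
3. low_battery: (Survey) → mode=Survey action=A_GO

final mode: Survey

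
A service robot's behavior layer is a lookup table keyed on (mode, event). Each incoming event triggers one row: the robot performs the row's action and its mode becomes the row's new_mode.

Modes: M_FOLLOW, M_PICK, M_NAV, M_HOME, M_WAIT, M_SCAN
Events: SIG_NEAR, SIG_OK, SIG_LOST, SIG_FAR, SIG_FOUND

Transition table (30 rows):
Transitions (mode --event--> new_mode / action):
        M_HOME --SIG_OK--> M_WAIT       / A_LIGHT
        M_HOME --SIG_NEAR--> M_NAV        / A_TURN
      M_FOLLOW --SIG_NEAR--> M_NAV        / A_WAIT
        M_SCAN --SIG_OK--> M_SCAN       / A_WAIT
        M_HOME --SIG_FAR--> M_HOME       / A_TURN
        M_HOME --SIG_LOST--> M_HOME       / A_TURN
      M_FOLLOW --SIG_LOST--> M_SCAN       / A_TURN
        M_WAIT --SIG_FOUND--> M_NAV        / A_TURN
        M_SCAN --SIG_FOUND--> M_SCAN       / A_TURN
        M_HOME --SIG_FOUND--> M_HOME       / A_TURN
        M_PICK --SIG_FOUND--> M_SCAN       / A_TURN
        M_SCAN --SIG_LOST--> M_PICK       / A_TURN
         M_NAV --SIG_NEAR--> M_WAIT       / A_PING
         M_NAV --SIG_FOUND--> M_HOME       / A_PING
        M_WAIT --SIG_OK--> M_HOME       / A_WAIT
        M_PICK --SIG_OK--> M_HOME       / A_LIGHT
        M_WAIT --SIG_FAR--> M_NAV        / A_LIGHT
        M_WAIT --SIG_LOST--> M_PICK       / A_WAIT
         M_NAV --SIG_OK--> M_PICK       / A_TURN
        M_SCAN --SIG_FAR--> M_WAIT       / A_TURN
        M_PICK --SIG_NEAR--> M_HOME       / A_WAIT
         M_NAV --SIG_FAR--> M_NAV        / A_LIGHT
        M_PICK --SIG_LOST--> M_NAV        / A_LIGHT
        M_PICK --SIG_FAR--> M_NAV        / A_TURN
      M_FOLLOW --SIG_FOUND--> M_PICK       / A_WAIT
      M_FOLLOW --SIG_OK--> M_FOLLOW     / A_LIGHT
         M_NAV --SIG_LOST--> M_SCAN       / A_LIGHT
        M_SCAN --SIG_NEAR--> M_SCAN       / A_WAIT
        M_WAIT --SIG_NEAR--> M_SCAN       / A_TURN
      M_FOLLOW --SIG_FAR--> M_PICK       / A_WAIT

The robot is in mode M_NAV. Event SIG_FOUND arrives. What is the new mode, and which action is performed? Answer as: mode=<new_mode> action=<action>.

current mode = M_NAV; filter table to that mode:
  (M_NAV, SIG_NEAR) → (M_WAIT, A_PING)
  (M_NAV, SIG_FOUND) → (M_HOME, A_PING)  ← event matches
  (M_NAV, SIG_OK) → (M_PICK, A_TURN)
  (M_NAV, SIG_FAR) → (M_NAV, A_LIGHT)
  (M_NAV, SIG_LOST) → (M_SCAN, A_LIGHT)
event = SIG_FOUND selects (M_HOME, A_PING)

mode=M_HOME action=A_PING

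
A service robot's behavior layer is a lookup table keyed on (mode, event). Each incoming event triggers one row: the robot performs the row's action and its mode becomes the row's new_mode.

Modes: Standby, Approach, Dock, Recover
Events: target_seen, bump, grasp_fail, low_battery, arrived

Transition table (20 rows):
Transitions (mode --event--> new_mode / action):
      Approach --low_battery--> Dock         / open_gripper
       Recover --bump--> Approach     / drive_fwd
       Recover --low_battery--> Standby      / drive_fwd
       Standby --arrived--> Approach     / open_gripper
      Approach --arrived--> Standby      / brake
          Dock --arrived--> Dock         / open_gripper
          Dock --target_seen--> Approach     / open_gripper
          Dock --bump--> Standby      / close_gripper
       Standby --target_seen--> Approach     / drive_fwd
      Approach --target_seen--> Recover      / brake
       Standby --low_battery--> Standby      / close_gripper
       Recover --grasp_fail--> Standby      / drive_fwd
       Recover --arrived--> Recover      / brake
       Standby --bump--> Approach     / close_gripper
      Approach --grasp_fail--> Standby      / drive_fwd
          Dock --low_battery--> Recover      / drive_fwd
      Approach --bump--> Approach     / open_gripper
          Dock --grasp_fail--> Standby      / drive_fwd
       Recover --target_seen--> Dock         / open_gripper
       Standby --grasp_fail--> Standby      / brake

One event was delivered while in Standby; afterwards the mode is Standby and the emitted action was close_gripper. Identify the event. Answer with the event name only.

low_battery

try target_seen: (Standby, target_seen) → (Approach, drive_fwd)
try bump: (Standby, bump) → (Approach, close_gripper)
try grasp_fail: (Standby, grasp_fail) → (Standby, brake)
try low_battery: (Standby, low_battery) → (Standby, close_gripper)  ← matches
try arrived: (Standby, arrived) → (Approach, open_gripper)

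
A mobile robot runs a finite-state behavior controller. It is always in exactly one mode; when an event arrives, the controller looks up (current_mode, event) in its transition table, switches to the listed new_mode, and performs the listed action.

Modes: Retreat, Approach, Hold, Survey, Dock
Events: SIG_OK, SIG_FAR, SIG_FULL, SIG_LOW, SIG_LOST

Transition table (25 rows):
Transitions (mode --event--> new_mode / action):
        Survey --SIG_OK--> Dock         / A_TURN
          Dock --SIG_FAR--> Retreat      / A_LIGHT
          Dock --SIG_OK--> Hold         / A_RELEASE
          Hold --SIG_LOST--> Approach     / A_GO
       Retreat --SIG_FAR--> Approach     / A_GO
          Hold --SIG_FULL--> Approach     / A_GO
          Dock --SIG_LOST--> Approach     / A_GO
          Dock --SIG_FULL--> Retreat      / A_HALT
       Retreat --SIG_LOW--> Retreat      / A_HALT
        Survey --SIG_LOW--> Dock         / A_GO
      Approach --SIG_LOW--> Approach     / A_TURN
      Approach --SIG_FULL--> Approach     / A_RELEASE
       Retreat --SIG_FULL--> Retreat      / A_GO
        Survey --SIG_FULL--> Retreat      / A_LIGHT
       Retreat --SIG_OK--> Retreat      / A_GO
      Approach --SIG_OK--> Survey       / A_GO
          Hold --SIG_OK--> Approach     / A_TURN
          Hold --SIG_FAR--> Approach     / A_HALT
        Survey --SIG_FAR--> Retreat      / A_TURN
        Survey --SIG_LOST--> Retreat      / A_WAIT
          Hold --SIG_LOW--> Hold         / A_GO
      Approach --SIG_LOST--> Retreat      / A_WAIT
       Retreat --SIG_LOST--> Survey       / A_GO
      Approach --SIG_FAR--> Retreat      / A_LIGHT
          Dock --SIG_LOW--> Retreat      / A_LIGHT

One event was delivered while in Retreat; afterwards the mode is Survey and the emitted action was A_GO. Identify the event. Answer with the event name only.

try SIG_OK: (Retreat, SIG_OK) → (Retreat, A_GO)
try SIG_FAR: (Retreat, SIG_FAR) → (Approach, A_GO)
try SIG_FULL: (Retreat, SIG_FULL) → (Retreat, A_GO)
try SIG_LOW: (Retreat, SIG_LOW) → (Retreat, A_HALT)
try SIG_LOST: (Retreat, SIG_LOST) → (Survey, A_GO)  ← matches

SIG_LOST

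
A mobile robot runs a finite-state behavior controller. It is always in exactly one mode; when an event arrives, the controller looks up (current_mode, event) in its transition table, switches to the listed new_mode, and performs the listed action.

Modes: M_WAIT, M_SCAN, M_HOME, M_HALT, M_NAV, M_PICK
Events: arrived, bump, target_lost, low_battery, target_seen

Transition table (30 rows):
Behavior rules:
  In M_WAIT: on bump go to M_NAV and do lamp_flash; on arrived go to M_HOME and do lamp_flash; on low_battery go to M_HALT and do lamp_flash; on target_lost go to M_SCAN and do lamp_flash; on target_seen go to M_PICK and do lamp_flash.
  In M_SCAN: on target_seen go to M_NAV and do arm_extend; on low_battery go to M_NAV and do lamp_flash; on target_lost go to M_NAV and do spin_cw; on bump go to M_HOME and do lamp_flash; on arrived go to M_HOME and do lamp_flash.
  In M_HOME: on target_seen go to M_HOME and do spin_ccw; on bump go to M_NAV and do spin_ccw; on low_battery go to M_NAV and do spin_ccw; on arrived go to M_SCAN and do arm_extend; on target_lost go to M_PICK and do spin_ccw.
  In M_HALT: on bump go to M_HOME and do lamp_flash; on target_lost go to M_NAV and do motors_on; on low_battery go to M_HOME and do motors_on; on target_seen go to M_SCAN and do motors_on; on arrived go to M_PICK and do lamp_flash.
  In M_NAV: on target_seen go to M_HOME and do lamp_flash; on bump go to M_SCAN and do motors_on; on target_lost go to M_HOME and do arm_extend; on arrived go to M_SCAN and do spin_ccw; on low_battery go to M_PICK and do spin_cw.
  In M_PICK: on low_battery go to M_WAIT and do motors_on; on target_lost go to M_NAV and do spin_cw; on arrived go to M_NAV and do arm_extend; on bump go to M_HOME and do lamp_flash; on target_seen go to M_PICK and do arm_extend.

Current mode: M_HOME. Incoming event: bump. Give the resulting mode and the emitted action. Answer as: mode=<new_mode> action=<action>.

current mode = M_HOME; filter table to that mode:
  (M_HOME, target_seen) → (M_HOME, spin_ccw)
  (M_HOME, bump) → (M_NAV, spin_ccw)  ← event matches
  (M_HOME, low_battery) → (M_NAV, spin_ccw)
  (M_HOME, arrived) → (M_SCAN, arm_extend)
  (M_HOME, target_lost) → (M_PICK, spin_ccw)
event = bump selects (M_NAV, spin_ccw)

mode=M_NAV action=spin_ccw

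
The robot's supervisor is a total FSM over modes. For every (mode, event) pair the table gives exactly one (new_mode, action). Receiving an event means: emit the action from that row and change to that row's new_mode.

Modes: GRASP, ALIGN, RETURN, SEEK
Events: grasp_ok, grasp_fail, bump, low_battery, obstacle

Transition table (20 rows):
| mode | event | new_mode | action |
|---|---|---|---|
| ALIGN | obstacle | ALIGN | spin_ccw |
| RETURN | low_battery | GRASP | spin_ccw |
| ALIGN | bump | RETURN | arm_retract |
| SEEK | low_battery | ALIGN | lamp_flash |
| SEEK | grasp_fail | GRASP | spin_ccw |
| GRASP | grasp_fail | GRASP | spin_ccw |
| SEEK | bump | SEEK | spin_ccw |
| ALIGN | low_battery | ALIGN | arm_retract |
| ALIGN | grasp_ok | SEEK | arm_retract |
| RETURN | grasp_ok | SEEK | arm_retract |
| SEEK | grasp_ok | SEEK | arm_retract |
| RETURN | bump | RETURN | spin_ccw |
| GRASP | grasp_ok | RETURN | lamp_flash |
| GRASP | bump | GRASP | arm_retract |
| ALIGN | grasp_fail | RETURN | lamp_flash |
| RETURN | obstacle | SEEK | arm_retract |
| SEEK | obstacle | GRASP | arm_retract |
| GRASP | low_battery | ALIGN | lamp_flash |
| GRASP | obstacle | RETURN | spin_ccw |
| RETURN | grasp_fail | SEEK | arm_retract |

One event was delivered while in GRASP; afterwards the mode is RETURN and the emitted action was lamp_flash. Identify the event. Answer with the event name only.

try grasp_ok: (GRASP, grasp_ok) → (RETURN, lamp_flash)  ← matches
try grasp_fail: (GRASP, grasp_fail) → (GRASP, spin_ccw)
try bump: (GRASP, bump) → (GRASP, arm_retract)
try low_battery: (GRASP, low_battery) → (ALIGN, lamp_flash)
try obstacle: (GRASP, obstacle) → (RETURN, spin_ccw)

grasp_ok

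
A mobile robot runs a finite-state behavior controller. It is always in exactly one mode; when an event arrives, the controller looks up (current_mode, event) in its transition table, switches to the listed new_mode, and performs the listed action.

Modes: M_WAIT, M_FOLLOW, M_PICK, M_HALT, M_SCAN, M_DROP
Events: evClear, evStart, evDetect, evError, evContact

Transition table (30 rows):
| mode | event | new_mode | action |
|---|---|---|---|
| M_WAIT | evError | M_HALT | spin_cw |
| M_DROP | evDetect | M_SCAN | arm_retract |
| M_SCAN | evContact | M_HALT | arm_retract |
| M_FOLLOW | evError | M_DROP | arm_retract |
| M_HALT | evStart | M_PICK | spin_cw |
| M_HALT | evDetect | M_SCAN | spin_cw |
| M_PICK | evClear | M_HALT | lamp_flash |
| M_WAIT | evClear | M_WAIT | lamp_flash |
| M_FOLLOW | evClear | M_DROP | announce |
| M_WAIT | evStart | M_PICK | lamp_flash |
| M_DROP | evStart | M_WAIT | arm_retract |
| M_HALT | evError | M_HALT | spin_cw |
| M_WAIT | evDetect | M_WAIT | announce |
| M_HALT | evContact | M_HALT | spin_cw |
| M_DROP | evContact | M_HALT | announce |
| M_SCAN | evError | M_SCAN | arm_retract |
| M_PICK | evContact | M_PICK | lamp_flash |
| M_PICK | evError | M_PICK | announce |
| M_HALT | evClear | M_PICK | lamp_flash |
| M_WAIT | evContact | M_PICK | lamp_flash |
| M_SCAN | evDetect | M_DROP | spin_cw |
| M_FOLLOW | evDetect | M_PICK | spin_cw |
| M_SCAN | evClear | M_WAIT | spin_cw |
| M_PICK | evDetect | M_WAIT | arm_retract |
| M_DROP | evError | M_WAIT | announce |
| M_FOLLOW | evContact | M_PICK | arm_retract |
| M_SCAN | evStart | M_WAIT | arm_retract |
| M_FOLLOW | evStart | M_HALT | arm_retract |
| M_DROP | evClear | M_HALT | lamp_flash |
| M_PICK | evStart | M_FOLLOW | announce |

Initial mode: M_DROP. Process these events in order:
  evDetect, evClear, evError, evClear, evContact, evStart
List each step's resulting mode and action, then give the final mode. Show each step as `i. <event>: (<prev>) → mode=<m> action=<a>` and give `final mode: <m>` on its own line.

final mode: M_FOLLOW

1. evDetect: (M_DROP) → mode=M_SCAN action=arm_retract
2. evClear: (M_SCAN) → mode=M_WAIT action=spin_cw
3. evError: (M_WAIT) → mode=M_HALT action=spin_cw
4. evClear: (M_HALT) → mode=M_PICK action=lamp_flash
5. evContact: (M_PICK) → mode=M_PICK action=lamp_flash
6. evStart: (M_PICK) → mode=M_FOLLOW action=announce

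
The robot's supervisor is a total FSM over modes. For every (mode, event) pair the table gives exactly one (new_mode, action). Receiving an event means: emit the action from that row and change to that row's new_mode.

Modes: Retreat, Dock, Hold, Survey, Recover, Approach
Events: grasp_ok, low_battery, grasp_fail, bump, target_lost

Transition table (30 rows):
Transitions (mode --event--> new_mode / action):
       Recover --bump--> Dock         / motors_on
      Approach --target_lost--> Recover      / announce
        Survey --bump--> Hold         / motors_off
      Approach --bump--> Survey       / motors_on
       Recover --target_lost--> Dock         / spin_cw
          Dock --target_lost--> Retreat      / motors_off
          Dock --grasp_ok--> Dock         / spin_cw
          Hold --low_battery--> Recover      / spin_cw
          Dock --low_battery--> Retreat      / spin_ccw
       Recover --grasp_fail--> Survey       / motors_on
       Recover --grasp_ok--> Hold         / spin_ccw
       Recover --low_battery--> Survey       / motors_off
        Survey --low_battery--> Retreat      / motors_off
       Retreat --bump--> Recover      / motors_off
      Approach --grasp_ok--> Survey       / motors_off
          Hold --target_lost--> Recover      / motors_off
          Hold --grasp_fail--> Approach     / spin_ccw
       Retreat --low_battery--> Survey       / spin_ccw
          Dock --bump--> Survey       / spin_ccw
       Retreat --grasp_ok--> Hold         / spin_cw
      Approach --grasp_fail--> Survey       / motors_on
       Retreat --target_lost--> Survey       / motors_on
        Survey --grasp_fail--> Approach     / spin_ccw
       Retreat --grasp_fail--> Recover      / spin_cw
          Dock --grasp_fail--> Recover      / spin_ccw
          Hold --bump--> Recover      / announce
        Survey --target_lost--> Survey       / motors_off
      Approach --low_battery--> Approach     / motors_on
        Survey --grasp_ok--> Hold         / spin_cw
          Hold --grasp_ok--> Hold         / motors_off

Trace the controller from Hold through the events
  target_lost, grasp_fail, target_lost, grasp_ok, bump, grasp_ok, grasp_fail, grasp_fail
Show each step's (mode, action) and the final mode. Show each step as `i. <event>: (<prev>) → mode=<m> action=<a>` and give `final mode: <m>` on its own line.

final mode: Survey

1. target_lost: (Hold) → mode=Recover action=motors_off
2. grasp_fail: (Recover) → mode=Survey action=motors_on
3. target_lost: (Survey) → mode=Survey action=motors_off
4. grasp_ok: (Survey) → mode=Hold action=spin_cw
5. bump: (Hold) → mode=Recover action=announce
6. grasp_ok: (Recover) → mode=Hold action=spin_ccw
7. grasp_fail: (Hold) → mode=Approach action=spin_ccw
8. grasp_fail: (Approach) → mode=Survey action=motors_on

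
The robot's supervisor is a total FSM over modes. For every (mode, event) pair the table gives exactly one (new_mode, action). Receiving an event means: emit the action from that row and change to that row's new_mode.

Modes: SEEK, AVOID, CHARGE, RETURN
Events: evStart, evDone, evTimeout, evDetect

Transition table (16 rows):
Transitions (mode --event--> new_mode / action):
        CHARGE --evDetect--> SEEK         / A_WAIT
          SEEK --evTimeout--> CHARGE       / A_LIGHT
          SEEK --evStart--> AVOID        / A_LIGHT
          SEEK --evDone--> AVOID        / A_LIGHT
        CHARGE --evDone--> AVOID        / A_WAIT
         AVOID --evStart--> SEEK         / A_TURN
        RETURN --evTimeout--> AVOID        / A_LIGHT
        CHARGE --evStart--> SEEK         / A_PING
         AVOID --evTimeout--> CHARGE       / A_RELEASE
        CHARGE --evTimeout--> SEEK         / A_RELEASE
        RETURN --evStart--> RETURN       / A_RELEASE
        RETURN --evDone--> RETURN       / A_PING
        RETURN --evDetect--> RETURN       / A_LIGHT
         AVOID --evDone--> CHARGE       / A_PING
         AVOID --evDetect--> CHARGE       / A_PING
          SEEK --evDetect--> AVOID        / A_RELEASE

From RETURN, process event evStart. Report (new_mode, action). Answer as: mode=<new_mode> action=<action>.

current mode = RETURN; filter table to that mode:
  (RETURN, evTimeout) → (AVOID, A_LIGHT)
  (RETURN, evStart) → (RETURN, A_RELEASE)  ← event matches
  (RETURN, evDone) → (RETURN, A_PING)
  (RETURN, evDetect) → (RETURN, A_LIGHT)
event = evStart selects (RETURN, A_RELEASE)

mode=RETURN action=A_RELEASE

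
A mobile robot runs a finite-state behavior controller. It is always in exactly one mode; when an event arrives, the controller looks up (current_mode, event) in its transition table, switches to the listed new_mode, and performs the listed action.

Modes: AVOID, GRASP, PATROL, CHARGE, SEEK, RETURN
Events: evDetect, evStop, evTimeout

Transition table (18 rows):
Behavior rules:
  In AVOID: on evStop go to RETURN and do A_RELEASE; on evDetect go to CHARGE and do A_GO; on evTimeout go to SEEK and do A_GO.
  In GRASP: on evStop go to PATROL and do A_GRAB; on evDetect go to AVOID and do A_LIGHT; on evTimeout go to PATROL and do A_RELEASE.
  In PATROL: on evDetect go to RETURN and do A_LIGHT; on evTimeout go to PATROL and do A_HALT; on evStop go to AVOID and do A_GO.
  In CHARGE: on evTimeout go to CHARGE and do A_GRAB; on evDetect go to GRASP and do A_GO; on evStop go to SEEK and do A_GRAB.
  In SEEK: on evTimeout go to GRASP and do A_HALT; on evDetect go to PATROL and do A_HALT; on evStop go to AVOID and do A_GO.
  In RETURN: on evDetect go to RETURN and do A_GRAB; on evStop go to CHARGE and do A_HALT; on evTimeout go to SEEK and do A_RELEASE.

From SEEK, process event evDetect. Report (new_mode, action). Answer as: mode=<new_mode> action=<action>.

current mode = SEEK; filter table to that mode:
  (SEEK, evTimeout) → (GRASP, A_HALT)
  (SEEK, evDetect) → (PATROL, A_HALT)  ← event matches
  (SEEK, evStop) → (AVOID, A_GO)
event = evDetect selects (PATROL, A_HALT)

mode=PATROL action=A_HALT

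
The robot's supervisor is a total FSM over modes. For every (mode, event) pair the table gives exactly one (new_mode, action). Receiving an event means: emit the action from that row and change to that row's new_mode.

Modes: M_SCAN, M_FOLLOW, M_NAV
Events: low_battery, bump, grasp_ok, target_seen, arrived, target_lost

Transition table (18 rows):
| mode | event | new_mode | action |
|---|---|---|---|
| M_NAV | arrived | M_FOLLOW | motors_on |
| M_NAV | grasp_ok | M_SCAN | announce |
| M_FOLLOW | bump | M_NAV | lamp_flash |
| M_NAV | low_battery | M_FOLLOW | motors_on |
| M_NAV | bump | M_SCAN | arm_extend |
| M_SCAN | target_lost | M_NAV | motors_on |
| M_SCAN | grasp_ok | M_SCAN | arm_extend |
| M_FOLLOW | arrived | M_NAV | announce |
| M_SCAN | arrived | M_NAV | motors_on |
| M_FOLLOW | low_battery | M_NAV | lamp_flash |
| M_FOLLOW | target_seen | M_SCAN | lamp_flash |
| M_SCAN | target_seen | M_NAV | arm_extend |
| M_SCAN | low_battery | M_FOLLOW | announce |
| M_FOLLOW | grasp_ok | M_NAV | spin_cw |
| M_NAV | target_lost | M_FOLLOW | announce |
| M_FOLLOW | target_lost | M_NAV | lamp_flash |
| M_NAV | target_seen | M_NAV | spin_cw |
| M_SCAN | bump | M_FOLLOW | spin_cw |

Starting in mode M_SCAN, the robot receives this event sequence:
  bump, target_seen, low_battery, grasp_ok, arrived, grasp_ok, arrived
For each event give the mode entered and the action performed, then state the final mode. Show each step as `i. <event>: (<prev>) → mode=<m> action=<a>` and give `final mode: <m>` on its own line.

1. bump: (M_SCAN) → mode=M_FOLLOW action=spin_cw
2. target_seen: (M_FOLLOW) → mode=M_SCAN action=lamp_flash
3. low_battery: (M_SCAN) → mode=M_FOLLOW action=announce
4. grasp_ok: (M_FOLLOW) → mode=M_NAV action=spin_cw
5. arrived: (M_NAV) → mode=M_FOLLOW action=motors_on
6. grasp_ok: (M_FOLLOW) → mode=M_NAV action=spin_cw
7. arrived: (M_NAV) → mode=M_FOLLOW action=motors_on

final mode: M_FOLLOW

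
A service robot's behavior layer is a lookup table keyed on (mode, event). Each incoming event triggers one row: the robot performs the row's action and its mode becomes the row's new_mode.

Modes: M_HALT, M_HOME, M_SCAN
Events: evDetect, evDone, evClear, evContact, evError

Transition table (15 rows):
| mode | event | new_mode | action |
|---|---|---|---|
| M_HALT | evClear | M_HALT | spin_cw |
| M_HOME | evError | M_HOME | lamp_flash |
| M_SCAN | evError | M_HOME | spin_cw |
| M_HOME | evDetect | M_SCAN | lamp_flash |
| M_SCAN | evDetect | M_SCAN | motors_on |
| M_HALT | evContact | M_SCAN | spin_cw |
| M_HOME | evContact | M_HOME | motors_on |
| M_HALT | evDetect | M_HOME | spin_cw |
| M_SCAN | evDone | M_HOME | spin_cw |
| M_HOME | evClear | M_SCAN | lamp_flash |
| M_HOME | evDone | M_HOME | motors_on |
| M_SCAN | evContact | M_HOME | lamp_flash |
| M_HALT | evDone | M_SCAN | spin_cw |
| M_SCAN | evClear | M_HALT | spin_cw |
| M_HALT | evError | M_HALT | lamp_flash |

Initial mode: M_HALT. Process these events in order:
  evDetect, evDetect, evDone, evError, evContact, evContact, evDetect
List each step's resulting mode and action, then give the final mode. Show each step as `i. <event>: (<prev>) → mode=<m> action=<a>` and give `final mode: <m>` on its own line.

final mode: M_SCAN

1. evDetect: (M_HALT) → mode=M_HOME action=spin_cw
2. evDetect: (M_HOME) → mode=M_SCAN action=lamp_flash
3. evDone: (M_SCAN) → mode=M_HOME action=spin_cw
4. evError: (M_HOME) → mode=M_HOME action=lamp_flash
5. evContact: (M_HOME) → mode=M_HOME action=motors_on
6. evContact: (M_HOME) → mode=M_HOME action=motors_on
7. evDetect: (M_HOME) → mode=M_SCAN action=lamp_flash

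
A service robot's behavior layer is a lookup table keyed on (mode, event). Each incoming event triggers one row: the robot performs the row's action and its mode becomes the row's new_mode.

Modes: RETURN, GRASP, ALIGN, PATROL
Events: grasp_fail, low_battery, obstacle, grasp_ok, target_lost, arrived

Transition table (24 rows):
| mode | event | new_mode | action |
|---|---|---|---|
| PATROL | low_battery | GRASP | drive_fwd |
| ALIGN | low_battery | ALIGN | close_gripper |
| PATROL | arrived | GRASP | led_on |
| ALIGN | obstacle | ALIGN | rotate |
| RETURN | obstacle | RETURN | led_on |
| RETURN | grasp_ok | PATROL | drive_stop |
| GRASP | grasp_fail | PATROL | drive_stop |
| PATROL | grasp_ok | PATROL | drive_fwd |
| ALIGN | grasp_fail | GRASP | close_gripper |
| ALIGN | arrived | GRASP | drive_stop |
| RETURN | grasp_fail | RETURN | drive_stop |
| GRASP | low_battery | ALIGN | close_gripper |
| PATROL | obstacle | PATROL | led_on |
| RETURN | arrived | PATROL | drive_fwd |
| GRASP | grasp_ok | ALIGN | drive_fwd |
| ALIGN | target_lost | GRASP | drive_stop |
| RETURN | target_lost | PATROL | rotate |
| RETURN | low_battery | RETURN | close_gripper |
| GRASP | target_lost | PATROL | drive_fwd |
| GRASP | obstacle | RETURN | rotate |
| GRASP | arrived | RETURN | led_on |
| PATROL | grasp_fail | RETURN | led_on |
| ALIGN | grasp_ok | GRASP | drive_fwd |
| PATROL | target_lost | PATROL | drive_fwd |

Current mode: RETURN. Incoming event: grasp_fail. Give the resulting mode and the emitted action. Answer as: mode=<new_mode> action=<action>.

current mode = RETURN; filter table to that mode:
  (RETURN, obstacle) → (RETURN, led_on)
  (RETURN, grasp_ok) → (PATROL, drive_stop)
  (RETURN, grasp_fail) → (RETURN, drive_stop)  ← event matches
  (RETURN, arrived) → (PATROL, drive_fwd)
  (RETURN, target_lost) → (PATROL, rotate)
  (RETURN, low_battery) → (RETURN, close_gripper)
event = grasp_fail selects (RETURN, drive_stop)

mode=RETURN action=drive_stop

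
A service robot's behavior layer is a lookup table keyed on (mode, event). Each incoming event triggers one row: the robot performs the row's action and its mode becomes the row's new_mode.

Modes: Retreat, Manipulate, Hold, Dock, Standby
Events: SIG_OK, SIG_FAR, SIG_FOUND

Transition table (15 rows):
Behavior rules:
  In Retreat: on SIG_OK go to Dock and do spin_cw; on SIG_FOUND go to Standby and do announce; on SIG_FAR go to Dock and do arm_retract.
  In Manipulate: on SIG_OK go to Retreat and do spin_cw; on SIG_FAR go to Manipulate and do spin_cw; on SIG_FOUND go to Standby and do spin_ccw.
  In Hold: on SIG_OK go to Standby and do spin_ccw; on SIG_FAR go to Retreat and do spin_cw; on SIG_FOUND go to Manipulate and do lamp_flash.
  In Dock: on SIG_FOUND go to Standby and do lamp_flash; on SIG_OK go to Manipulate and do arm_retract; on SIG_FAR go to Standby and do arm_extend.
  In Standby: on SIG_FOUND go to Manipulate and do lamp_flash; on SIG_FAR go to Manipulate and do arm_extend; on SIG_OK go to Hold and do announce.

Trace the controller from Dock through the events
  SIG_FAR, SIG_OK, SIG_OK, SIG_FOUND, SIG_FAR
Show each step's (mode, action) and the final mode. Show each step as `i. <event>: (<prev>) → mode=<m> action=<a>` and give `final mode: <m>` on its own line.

1. SIG_FAR: (Dock) → mode=Standby action=arm_extend
2. SIG_OK: (Standby) → mode=Hold action=announce
3. SIG_OK: (Hold) → mode=Standby action=spin_ccw
4. SIG_FOUND: (Standby) → mode=Manipulate action=lamp_flash
5. SIG_FAR: (Manipulate) → mode=Manipulate action=spin_cw

final mode: Manipulate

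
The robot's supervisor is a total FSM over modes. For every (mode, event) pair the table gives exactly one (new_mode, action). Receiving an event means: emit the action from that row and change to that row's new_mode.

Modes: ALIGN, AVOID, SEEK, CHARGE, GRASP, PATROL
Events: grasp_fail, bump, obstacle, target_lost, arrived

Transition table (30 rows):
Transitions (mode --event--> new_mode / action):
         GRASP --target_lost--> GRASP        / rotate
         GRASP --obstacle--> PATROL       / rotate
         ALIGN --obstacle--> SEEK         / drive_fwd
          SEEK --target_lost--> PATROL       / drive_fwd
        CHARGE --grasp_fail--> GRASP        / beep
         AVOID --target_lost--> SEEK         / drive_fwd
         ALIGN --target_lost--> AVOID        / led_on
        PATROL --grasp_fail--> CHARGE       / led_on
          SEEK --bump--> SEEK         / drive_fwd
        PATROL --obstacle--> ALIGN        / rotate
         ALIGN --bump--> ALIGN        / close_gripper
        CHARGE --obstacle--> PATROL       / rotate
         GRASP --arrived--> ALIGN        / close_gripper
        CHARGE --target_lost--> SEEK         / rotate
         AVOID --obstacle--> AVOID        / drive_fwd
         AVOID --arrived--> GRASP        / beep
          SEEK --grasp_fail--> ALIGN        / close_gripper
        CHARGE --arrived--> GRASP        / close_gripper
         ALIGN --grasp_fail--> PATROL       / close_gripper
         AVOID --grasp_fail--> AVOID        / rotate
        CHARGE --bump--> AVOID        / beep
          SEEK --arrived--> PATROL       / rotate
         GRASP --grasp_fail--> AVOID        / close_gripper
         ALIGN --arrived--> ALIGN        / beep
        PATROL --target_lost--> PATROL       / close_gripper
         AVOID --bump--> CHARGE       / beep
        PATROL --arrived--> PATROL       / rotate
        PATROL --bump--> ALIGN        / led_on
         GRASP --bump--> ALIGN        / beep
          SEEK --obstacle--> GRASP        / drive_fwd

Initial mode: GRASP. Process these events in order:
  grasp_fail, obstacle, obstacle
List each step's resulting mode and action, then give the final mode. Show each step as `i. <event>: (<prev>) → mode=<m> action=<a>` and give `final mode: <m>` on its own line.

final mode: AVOID

1. grasp_fail: (GRASP) → mode=AVOID action=close_gripper
2. obstacle: (AVOID) → mode=AVOID action=drive_fwd
3. obstacle: (AVOID) → mode=AVOID action=drive_fwd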